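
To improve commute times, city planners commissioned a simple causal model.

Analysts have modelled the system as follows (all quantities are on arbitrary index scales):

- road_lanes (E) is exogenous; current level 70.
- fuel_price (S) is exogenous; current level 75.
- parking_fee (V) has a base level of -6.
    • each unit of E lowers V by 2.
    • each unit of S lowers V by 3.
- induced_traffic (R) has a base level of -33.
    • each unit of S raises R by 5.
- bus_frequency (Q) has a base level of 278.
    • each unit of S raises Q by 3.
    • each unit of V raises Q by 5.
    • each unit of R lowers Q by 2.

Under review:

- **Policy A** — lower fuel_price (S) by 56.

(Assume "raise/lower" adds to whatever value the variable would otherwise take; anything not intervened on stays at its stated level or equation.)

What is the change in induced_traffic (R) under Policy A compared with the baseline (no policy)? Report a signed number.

-280

Baseline:
  S = 75
  R = -33 + 5·75 = 342
Policy A (S − 56):
  S = 75 − 56 = 19
  R = -33 + 5·19 = 62
Change in R: 62 − 342 = -280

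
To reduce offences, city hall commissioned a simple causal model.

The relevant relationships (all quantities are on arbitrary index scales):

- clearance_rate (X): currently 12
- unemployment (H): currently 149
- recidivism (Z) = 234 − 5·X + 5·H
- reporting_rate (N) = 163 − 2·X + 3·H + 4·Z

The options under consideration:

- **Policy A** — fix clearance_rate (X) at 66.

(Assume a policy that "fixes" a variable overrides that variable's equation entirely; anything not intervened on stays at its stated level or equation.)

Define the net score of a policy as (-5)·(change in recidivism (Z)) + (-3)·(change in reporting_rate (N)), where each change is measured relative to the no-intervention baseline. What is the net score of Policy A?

4914

Baseline:
  X = 12
  H = 149
  Z = 234 − 5·12 + 5·149 = 919
  N = 163 − 2·12 + 3·149 + 4·919 = 4262
Policy A (X := 66):
  X = 66
  H = 149
  Z = 234 − 5·66 + 5·149 = 649
  N = 163 − 2·66 + 3·149 + 4·649 = 3074
ΔZ = 649 − 919 = -270; ΔN = 3074 − 4262 = -1188
Score = (-5)·(-270) + (-3)·(-1188) = 4914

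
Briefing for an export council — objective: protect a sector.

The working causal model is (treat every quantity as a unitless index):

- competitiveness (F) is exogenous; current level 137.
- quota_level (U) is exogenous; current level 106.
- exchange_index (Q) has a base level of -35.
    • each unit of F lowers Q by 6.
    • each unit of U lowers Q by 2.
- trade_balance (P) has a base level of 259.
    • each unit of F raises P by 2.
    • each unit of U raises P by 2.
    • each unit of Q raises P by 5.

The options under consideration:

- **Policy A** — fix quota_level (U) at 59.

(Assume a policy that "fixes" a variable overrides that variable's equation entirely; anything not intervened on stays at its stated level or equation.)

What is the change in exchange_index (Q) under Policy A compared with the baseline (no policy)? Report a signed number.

94

Baseline:
  F = 137
  U = 106
  Q = -35 − 6·137 − 2·106 = -1069
Policy A (U := 59):
  F = 137
  U = 59
  Q = -35 − 6·137 − 2·59 = -975
Change in Q: -975 − (-1069) = 94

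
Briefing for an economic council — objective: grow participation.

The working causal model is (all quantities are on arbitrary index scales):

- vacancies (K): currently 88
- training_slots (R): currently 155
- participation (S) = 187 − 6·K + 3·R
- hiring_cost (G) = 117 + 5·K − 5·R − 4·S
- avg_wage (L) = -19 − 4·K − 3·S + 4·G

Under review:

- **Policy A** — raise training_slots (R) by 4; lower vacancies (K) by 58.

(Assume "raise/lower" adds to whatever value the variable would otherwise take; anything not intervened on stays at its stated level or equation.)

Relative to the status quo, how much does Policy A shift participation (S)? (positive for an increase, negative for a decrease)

Baseline:
  K = 88
  R = 155
  S = 187 − 6·88 + 3·155 = 124
Policy A (R + 4, K − 58):
  K = 88 − 58 = 30
  R = 155 + 4 = 159
  S = 187 − 6·30 + 3·159 = 484
Change in S: 484 − 124 = 360

360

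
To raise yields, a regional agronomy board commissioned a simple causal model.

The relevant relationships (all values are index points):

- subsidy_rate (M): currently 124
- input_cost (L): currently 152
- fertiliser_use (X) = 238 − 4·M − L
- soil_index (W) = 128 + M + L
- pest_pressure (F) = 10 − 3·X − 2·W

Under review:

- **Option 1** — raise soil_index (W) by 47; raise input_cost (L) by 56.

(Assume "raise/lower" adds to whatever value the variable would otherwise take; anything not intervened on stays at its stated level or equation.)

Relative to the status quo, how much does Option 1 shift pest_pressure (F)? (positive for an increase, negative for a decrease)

-38

Baseline:
  M = 124
  L = 152
  X = 238 − 4·124 − 152 = -410
  W = 128 + 124 + 152 = 404
  F = 10 − 3·(-410) − 2·404 = 432
Option 1 (W + 47, L + 56):
  M = 124
  L = 152 + 56 = 208
  X = 238 − 4·124 − 208 = -466
  W = 128 + 124 + 208 (+47 from intervention) = 507
  F = 10 − 3·(-466) − 2·507 = 394
Change in F: 394 − 432 = -38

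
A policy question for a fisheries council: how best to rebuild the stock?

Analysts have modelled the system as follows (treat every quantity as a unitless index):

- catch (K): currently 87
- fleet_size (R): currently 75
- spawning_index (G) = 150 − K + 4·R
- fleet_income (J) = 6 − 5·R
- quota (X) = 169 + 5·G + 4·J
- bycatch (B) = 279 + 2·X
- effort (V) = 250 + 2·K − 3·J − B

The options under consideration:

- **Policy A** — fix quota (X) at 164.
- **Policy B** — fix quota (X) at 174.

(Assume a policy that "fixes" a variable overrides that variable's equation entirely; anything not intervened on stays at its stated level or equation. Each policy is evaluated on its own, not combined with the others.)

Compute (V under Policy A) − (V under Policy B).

20

Policy A (X := 164):
  K = 87
  R = 75
  G = 150 − 87 + 4·75 = 363
  J = 6 − 5·75 = -369
  X = 164
  B = 279 + 2·164 = 607
  V = 250 + 2·87 − 3·(-369) − 607 = 924
Policy B (X := 174):
  K = 87
  R = 75
  G = 150 − 87 + 4·75 = 363
  J = 6 − 5·75 = -369
  X = 174
  B = 279 + 2·174 = 627
  V = 250 + 2·87 − 3·(-369) − 627 = 904
V: 924 − 904 = 20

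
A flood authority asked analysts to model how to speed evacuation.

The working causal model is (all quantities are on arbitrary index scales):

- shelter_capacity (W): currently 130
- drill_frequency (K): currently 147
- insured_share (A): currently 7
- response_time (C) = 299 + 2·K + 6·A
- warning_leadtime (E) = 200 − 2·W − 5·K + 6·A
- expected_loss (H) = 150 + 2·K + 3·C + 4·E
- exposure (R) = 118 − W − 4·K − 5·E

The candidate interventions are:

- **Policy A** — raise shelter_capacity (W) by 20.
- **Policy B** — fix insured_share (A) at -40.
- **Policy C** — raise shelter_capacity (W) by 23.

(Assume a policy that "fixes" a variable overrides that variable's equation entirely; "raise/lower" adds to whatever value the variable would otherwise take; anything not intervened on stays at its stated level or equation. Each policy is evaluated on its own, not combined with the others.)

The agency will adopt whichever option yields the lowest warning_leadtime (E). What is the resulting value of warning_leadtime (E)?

-1035

Policy A (W + 20):
  W = 130 + 20 = 150
  K = 147
  A = 7
  E = 200 − 2·150 − 5·147 + 6·7 = -793
Policy B (A := -40):
  W = 130
  K = 147
  A = -40
  E = 200 − 2·130 − 5·147 + 6·(-40) = -1035
Policy C (W + 23):
  W = 130 + 23 = 153
  K = 147
  A = 7
  E = 200 − 2·153 − 5·147 + 6·7 = -799
Comparing — Policy A: E=-793, Policy B: E=-1035, Policy C: E=-799. Lowest is -1035 (Policy B).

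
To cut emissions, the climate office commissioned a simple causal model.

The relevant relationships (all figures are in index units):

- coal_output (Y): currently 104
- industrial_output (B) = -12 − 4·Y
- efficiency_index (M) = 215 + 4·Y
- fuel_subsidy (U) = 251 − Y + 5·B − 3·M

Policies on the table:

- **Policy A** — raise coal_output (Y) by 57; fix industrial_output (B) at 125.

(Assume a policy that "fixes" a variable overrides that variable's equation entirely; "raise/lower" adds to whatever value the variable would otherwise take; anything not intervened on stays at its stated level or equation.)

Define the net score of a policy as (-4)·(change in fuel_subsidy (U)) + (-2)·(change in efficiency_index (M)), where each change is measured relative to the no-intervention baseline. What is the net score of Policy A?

Baseline:
  Y = 104
  B = -12 − 4·104 = -428
  M = 215 + 4·104 = 631
  U = 251 − 104 + 5·(-428) − 3·631 = -3886
Policy A (Y + 57, B := 125):
  Y = 104 + 57 = 161
  B = 125
  M = 215 + 4·161 = 859
  U = 251 − 161 + 5·125 − 3·859 = -1862
ΔU = -1862 − (-3886) = 2024; ΔM = 859 − 631 = 228
Score = (-4)·2024 + (-2)·228 = -8552

-8552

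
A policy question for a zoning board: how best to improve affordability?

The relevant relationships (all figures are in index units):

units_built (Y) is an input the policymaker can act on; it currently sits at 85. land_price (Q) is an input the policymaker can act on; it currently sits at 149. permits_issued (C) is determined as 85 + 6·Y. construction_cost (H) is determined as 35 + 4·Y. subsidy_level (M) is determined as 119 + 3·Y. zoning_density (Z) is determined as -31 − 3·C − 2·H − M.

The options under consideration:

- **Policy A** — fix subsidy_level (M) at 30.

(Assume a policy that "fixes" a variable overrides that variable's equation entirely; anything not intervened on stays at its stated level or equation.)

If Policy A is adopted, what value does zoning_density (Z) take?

Policy A (M := 30):
  Y = 85
  C = 85 + 6·85 = 595
  H = 35 + 4·85 = 375
  M = 30
  Z = -31 − 3·595 − 2·375 − 30 = -2596

-2596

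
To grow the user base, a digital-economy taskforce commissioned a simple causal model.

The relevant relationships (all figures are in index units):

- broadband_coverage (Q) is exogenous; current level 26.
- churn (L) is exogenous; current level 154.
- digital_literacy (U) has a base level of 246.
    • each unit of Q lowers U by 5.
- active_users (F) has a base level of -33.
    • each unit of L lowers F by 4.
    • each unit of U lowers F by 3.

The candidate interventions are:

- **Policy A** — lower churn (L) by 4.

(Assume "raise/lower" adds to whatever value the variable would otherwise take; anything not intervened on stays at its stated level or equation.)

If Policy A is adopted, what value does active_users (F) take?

Policy A (L − 4):
  Q = 26
  L = 154 − 4 = 150
  U = 246 − 5·26 = 116
  F = -33 − 4·150 − 3·116 = -981

-981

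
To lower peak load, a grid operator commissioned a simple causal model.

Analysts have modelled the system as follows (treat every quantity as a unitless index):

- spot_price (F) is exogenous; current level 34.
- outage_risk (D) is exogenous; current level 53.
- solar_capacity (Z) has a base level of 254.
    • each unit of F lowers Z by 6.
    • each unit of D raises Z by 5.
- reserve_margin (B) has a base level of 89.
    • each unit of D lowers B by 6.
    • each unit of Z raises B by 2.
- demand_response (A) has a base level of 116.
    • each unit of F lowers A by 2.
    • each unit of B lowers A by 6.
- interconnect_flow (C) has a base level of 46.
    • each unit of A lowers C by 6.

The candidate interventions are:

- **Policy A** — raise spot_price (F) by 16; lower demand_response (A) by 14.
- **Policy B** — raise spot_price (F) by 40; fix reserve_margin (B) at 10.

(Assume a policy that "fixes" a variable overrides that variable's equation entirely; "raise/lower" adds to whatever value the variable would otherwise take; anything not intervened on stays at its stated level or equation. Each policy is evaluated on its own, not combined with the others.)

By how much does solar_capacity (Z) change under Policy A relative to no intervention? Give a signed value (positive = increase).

-96

Baseline:
  F = 34
  D = 53
  Z = 254 − 6·34 + 5·53 = 315
Policy A (F + 16, A − 14):
  F = 34 + 16 = 50
  D = 53
  Z = 254 − 6·50 + 5·53 = 219
Change in Z: 219 − 315 = -96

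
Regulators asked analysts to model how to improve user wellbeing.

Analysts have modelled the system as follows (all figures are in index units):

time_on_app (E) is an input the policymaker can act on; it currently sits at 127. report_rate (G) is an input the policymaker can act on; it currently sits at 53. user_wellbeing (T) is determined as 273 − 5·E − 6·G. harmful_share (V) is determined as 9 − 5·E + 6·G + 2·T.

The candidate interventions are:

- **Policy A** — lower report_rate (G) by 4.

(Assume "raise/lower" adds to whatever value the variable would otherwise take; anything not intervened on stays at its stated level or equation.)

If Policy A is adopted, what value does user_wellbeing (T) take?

Policy A (G − 4):
  E = 127
  G = 53 − 4 = 49
  T = 273 − 5·127 − 6·49 = -656

-656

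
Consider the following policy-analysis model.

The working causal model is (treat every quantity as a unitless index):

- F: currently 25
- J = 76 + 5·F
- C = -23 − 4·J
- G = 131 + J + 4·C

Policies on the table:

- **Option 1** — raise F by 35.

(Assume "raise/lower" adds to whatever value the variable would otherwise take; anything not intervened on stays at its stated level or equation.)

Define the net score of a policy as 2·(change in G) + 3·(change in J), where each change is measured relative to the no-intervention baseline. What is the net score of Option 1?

-4725

Baseline:
  F = 25
  J = 76 + 5·25 = 201
  C = -23 − 4·201 = -827
  G = 131 + 201 + 4·(-827) = -2976
Option 1 (F + 35):
  F = 25 + 35 = 60
  J = 76 + 5·60 = 376
  C = -23 − 4·376 = -1527
  G = 131 + 376 + 4·(-1527) = -5601
ΔG = -5601 − (-2976) = -2625; ΔJ = 376 − 201 = 175
Score = 2·(-2625) + 3·175 = -4725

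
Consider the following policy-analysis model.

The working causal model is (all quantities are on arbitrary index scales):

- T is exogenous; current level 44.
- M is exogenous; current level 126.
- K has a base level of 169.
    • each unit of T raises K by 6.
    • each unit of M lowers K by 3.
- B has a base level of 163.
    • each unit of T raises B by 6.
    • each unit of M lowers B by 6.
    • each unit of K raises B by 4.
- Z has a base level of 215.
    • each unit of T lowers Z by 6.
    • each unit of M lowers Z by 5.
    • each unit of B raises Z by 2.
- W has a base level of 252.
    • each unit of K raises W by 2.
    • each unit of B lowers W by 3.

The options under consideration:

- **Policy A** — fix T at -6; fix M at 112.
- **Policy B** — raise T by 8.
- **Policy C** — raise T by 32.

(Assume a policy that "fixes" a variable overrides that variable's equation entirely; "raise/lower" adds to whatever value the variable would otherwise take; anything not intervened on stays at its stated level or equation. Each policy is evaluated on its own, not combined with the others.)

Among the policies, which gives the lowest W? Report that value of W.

-1807

Policy A (T := -6, M := 112):
  T = -6
  M = 112
  K = 169 + 6·(-6) − 3·112 = -203
  B = 163 + 6·(-6) − 6·112 + 4·(-203) = -1357
  W = 252 + 2·(-203) − 3·(-1357) = 3917
Policy B (T + 8):
  T = 44 + 8 = 52
  M = 126
  K = 169 + 6·52 − 3·126 = 103
  B = 163 + 6·52 − 6·126 + 4·103 = 131
  W = 252 + 2·103 − 3·131 = 65
Policy C (T + 32):
  T = 44 + 32 = 76
  M = 126
  K = 169 + 6·76 − 3·126 = 247
  B = 163 + 6·76 − 6·126 + 4·247 = 851
  W = 252 + 2·247 − 3·851 = -1807
Comparing — Policy A: W=3917, Policy B: W=65, Policy C: W=-1807. Lowest is -1807 (Policy C).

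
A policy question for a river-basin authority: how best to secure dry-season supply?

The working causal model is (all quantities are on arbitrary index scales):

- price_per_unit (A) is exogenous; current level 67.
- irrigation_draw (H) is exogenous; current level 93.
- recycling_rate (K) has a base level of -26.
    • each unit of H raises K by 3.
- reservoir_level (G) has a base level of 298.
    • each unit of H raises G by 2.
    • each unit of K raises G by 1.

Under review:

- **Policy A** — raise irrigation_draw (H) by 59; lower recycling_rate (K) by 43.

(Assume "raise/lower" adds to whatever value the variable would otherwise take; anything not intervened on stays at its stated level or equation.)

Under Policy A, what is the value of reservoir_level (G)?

989

Policy A (H + 59, K − 43):
  H = 93 + 59 = 152
  K = -26 + 3·152 (−43 from intervention) = 387
  G = 298 + 2·152 + 387 = 989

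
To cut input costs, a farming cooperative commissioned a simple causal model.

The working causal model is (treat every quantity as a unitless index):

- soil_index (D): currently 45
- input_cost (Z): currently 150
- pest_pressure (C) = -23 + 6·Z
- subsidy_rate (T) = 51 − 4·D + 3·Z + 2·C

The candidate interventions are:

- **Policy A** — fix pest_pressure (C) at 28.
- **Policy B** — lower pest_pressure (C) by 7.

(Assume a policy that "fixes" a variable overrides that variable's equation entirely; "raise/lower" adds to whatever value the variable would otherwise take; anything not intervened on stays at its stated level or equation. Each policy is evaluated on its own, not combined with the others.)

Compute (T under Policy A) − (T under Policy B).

Policy A (C := 28):
  D = 45
  Z = 150
  C = 28
  T = 51 − 4·45 + 3·150 + 2·28 = 377
Policy B (C − 7):
  D = 45
  Z = 150
  C = -23 + 6·150 (−7 from intervention) = 870
  T = 51 − 4·45 + 3·150 + 2·870 = 2061
T: 377 − 2061 = -1684

-1684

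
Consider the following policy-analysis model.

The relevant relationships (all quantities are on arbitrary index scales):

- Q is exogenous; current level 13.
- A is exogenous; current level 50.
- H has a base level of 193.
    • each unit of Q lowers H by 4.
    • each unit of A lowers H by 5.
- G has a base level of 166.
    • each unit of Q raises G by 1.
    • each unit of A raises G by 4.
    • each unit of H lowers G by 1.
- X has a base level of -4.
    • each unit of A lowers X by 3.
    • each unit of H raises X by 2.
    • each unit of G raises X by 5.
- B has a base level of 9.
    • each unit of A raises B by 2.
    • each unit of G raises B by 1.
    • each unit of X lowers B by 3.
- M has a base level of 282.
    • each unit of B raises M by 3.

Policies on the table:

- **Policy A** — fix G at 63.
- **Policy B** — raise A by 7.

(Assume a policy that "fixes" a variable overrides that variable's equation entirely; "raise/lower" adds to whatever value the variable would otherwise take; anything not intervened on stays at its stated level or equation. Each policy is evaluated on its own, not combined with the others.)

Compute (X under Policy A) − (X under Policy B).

-2349

Policy A (G := 63):
  Q = 13
  A = 50
  H = 193 − 4·13 − 5·50 = -109
  G = 63
  X = -4 − 3·50 + 2·(-109) + 5·63 = -57
Policy B (A + 7):
  Q = 13
  A = 50 + 7 = 57
  H = 193 − 4·13 − 5·57 = -144
  G = 166 + 13 + 4·57 − (-144) = 551
  X = -4 − 3·57 + 2·(-144) + 5·551 = 2292
X: -57 − 2292 = -2349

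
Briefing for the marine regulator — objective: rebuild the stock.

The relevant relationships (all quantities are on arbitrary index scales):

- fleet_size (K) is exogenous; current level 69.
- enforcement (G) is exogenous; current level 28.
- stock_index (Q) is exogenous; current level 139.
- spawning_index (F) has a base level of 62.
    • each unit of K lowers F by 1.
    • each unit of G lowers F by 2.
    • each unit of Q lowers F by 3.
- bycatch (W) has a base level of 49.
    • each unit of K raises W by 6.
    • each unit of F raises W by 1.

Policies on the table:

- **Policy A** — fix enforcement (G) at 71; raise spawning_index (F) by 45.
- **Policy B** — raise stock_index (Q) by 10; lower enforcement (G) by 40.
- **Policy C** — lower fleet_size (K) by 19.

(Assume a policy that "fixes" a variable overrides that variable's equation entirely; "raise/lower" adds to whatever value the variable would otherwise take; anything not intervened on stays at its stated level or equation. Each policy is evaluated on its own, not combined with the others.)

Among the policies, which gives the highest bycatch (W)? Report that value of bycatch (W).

Policy A (G := 71, F + 45):
  K = 69
  G = 71
  Q = 139
  F = 62 − 69 − 2·71 − 3·139 (+45 from intervention) = -521
  W = 49 + 6·69 + (-521) = -58
Policy B (Q + 10, G − 40):
  K = 69
  G = 28 − 40 = -12
  Q = 139 + 10 = 149
  F = 62 − 69 − 2·(-12) − 3·149 = -430
  W = 49 + 6·69 + (-430) = 33
Policy C (K − 19):
  K = 69 − 19 = 50
  G = 28
  Q = 139
  F = 62 − 50 − 2·28 − 3·139 = -461
  W = 49 + 6·50 + (-461) = -112
Comparing — Policy A: W=-58, Policy B: W=33, Policy C: W=-112. Highest is 33 (Policy B).

33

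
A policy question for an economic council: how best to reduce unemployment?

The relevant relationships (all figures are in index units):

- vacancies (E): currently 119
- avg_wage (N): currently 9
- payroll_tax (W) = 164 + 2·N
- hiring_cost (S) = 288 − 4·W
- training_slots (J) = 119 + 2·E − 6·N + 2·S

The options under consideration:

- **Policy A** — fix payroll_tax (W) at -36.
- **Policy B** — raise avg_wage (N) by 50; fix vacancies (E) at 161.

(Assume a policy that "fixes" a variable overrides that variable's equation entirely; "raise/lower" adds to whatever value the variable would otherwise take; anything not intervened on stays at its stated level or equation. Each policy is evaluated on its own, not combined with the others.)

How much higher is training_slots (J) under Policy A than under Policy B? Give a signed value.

Policy A (W := -36):
  E = 119
  N = 9
  W = -36
  S = 288 − 4·(-36) = 432
  J = 119 + 2·119 − 6·9 + 2·432 = 1167
Policy B (N + 50, E := 161):
  E = 161
  N = 9 + 50 = 59
  W = 164 + 2·59 = 282
  S = 288 − 4·282 = -840
  J = 119 + 2·161 − 6·59 + 2·(-840) = -1593
J: 1167 − (-1593) = 2760

2760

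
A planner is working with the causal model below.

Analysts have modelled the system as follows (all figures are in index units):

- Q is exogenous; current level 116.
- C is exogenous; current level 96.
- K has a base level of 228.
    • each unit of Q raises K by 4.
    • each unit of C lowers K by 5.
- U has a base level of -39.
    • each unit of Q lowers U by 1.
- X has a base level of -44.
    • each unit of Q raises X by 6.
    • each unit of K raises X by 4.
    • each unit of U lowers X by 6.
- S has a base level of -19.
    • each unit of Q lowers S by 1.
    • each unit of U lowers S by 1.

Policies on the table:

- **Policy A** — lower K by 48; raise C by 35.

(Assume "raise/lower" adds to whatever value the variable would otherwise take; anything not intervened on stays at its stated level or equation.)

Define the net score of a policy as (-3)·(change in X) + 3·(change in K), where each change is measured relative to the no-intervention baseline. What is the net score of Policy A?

Baseline:
  Q = 116
  C = 96
  K = 228 + 4·116 − 5·96 = 212
  U = -39 − 116 = -155
  X = -44 + 6·116 + 4·212 − 6·(-155) = 2430
Policy A (K − 48, C + 35):
  Q = 116
  C = 96 + 35 = 131
  K = 228 + 4·116 − 5·131 (−48 from intervention) = -11
  U = -39 − 116 = -155
  X = -44 + 6·116 + 4·(-11) − 6·(-155) = 1538
ΔX = 1538 − 2430 = -892; ΔK = -11 − 212 = -223
Score = (-3)·(-892) + 3·(-223) = 2007

2007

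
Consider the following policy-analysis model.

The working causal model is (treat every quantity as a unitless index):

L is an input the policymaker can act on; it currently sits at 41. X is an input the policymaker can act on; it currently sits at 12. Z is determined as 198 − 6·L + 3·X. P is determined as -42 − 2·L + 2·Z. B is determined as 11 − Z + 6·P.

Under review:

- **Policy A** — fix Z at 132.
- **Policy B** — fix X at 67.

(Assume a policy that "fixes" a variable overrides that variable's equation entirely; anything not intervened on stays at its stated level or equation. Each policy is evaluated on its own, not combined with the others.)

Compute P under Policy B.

Policy B (X := 67):
  L = 41
  X = 67
  Z = 198 − 6·41 + 3·67 = 153
  P = -42 − 2·41 + 2·153 = 182

182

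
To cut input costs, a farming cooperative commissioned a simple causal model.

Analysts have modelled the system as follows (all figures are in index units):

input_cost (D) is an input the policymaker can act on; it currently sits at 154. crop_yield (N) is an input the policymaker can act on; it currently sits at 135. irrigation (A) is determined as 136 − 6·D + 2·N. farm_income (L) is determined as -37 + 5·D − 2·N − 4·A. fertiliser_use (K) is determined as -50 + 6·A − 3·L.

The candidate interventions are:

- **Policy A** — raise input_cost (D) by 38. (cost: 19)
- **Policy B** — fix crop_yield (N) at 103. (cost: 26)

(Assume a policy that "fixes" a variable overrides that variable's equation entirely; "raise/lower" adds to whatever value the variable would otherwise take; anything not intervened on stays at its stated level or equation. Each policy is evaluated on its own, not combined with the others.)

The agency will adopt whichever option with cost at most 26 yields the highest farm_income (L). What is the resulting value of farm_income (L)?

3637

Policy A (D + 38):
  D = 154 + 38 = 192
  N = 135
  A = 136 − 6·192 + 2·135 = -746
  L = -37 + 5·192 − 2·135 − 4·(-746) = 3637
Policy B (N := 103):
  D = 154
  N = 103
  A = 136 − 6·154 + 2·103 = -582
  L = -37 + 5·154 − 2·103 − 4·(-582) = 2855
Comparing — Policy A: L=3637, Policy B: L=2855. Highest is 3637 (Policy A).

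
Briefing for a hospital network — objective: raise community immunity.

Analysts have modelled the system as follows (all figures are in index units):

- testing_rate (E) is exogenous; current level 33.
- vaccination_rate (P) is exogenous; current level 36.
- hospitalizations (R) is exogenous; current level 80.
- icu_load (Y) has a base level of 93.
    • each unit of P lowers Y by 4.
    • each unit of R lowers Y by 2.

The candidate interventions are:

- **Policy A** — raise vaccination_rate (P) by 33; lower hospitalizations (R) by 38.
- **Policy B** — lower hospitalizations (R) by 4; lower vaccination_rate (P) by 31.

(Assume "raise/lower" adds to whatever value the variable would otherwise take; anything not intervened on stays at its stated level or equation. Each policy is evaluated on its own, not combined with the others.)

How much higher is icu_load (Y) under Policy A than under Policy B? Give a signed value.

Policy A (P + 33, R − 38):
  P = 36 + 33 = 69
  R = 80 − 38 = 42
  Y = 93 − 4·69 − 2·42 = -267
Policy B (R − 4, P − 31):
  P = 36 − 31 = 5
  R = 80 − 4 = 76
  Y = 93 − 4·5 − 2·76 = -79
Y: -267 − (-79) = -188

-188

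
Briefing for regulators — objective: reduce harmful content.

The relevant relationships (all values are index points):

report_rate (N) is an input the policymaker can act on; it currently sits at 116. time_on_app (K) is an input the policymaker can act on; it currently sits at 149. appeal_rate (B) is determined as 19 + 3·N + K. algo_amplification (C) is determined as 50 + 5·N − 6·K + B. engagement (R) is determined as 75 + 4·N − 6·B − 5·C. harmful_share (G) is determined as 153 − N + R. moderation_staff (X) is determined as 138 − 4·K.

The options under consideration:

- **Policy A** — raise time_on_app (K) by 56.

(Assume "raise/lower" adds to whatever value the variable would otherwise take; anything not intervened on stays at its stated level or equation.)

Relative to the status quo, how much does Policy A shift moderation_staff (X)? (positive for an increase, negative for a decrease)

Baseline:
  K = 149
  X = 138 − 4·149 = -458
Policy A (K + 56):
  K = 149 + 56 = 205
  X = 138 − 4·205 = -682
Change in X: -682 − (-458) = -224

-224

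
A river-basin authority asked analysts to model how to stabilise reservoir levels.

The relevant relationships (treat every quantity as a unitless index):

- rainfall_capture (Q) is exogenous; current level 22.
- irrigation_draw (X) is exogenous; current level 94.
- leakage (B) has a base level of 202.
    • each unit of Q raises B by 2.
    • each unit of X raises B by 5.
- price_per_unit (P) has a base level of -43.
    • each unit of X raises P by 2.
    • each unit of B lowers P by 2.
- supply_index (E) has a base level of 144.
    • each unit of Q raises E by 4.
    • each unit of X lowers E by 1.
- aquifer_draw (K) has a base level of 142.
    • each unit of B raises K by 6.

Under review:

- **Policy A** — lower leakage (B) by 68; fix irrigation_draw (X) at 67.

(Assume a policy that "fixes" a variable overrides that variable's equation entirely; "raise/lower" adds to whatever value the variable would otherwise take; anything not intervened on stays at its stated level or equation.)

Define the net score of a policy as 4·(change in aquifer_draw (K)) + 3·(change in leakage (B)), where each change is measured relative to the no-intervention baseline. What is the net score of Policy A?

-5481

Baseline:
  Q = 22
  X = 94
  B = 202 + 2·22 + 5·94 = 716
  K = 142 + 6·716 = 4438
Policy A (B − 68, X := 67):
  Q = 22
  X = 67
  B = 202 + 2·22 + 5·67 (−68 from intervention) = 513
  K = 142 + 6·513 = 3220
ΔK = 3220 − 4438 = -1218; ΔB = 513 − 716 = -203
Score = 4·(-1218) + 3·(-203) = -5481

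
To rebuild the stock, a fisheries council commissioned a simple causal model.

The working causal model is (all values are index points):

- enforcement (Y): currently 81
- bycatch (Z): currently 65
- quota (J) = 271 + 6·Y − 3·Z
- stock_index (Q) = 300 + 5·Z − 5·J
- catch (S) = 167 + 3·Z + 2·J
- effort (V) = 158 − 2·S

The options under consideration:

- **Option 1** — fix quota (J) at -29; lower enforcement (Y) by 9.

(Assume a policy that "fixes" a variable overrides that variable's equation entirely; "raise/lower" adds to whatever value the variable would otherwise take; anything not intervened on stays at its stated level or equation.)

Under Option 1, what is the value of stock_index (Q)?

Option 1 (J := -29, Y − 9):
  Y = 81 − 9 = 72
  Z = 65
  J = -29
  Q = 300 + 5·65 − 5·(-29) = 770

770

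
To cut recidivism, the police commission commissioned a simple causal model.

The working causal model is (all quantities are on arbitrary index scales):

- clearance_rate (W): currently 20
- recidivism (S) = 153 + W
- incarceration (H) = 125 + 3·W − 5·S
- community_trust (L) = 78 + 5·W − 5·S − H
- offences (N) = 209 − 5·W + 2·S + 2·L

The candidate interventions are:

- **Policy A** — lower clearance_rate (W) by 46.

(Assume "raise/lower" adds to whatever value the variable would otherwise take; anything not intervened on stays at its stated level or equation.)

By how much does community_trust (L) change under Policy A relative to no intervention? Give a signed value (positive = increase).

Baseline:
  W = 20
  S = 153 + 20 = 173
  H = 125 + 3·20 − 5·173 = -680
  L = 78 + 5·20 − 5·173 − (-680) = -7
Policy A (W − 46):
  W = 20 − 46 = -26
  S = 153 + (-26) = 127
  H = 125 + 3·(-26) − 5·127 = -588
  L = 78 + 5·(-26) − 5·127 − (-588) = -99
Change in L: -99 − (-7) = -92

-92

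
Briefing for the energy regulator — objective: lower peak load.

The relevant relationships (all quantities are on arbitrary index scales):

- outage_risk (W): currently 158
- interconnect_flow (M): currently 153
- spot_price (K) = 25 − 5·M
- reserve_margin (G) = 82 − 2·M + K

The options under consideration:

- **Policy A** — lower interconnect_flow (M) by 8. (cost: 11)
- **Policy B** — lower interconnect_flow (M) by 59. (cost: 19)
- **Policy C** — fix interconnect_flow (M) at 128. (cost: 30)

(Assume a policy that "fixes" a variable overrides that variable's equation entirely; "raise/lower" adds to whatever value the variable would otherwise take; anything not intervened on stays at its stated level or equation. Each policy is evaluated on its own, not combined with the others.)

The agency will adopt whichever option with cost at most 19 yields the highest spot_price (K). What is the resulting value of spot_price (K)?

Policy A (M − 8):
  M = 153 − 8 = 145
  K = 25 − 5·145 = -700
Policy B (M − 59):
  M = 153 − 59 = 94
  K = 25 − 5·94 = -445
Comparing — Policy A: K=-700, Policy B: K=-445. Highest is -445 (Policy B).

-445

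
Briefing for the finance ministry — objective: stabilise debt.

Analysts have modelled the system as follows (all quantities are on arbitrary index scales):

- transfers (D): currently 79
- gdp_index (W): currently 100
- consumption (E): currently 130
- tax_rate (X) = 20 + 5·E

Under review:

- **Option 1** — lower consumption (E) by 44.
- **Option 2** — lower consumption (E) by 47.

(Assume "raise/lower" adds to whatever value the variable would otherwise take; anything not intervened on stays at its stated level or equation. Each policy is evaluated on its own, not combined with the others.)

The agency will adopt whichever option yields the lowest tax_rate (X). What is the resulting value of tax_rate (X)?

435

Option 1 (E − 44):
  E = 130 − 44 = 86
  X = 20 + 5·86 = 450
Option 2 (E − 47):
  E = 130 − 47 = 83
  X = 20 + 5·83 = 435
Comparing — Option 1: X=450, Option 2: X=435. Lowest is 435 (Option 2).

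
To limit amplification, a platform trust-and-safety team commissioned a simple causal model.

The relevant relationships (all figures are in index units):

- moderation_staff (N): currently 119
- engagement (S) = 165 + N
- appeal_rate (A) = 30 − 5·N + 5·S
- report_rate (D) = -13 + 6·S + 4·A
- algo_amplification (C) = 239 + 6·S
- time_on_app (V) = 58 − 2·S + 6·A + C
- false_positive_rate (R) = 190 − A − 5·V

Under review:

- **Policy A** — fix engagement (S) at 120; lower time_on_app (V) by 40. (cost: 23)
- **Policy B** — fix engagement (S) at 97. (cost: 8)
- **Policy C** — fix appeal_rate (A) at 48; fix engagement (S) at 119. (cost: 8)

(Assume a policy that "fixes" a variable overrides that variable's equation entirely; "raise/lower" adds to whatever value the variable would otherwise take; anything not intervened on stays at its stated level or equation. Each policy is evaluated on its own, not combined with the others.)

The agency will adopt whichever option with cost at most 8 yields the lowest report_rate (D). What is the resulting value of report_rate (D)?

249

Policy B (S := 97):
  N = 119
  S = 97
  A = 30 − 5·119 + 5·97 = -80
  D = -13 + 6·97 + 4·(-80) = 249
Policy C (A := 48, S := 119):
  N = 119
  S = 119
  A = 48
  D = -13 + 6·119 + 4·48 = 893
Comparing — Policy B: D=249, Policy C: D=893. Lowest is 249 (Policy B).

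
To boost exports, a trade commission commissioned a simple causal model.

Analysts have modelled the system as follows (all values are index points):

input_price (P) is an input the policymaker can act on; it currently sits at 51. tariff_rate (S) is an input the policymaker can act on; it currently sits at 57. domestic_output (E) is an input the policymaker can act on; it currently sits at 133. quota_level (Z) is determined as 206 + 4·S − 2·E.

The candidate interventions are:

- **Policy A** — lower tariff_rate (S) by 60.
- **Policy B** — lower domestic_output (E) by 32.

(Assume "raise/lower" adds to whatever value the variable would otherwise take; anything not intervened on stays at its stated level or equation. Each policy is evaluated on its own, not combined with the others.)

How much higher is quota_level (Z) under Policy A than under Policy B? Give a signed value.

Policy A (S − 60):
  S = 57 − 60 = -3
  E = 133
  Z = 206 + 4·(-3) − 2·133 = -72
Policy B (E − 32):
  S = 57
  E = 133 − 32 = 101
  Z = 206 + 4·57 − 2·101 = 232
Z: -72 − 232 = -304

-304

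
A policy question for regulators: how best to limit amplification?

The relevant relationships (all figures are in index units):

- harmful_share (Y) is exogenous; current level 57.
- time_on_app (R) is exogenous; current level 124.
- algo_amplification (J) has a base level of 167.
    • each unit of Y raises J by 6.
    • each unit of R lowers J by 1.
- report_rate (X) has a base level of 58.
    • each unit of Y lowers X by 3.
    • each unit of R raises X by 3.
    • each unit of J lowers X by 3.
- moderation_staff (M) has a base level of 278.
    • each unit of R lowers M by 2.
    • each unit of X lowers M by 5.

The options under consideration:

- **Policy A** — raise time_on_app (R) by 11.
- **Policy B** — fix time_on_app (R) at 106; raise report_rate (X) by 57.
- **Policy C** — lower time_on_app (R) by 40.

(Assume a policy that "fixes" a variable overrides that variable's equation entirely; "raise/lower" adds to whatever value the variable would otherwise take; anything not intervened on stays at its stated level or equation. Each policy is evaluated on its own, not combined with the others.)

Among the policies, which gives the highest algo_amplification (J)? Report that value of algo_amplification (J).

425

Policy A (R + 11):
  Y = 57
  R = 124 + 11 = 135
  J = 167 + 6·57 − 135 = 374
Policy B (R := 106, X + 57):
  Y = 57
  R = 106
  J = 167 + 6·57 − 106 = 403
Policy C (R − 40):
  Y = 57
  R = 124 − 40 = 84
  J = 167 + 6·57 − 84 = 425
Comparing — Policy A: J=374, Policy B: J=403, Policy C: J=425. Highest is 425 (Policy C).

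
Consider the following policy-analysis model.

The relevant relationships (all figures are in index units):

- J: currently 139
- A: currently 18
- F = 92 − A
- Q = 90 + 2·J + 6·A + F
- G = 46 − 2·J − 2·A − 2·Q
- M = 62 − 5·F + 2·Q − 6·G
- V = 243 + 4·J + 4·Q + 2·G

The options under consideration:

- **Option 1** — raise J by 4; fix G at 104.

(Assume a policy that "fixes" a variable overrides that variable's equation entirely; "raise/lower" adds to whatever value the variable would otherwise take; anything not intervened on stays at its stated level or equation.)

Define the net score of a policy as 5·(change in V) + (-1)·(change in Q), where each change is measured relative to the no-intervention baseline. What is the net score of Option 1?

Baseline:
  J = 139
  A = 18
  F = 92 − 18 = 74
  Q = 90 + 2·139 + 6·18 + 74 = 550
  G = 46 − 2·139 − 2·18 − 2·550 = -1368
  V = 243 + 4·139 + 4·550 + 2·(-1368) = 263
Option 1 (J + 4, G := 104):
  J = 139 + 4 = 143
  A = 18
  F = 92 − 18 = 74
  Q = 90 + 2·143 + 6·18 + 74 = 558
  G = 104
  V = 243 + 4·143 + 4·558 + 2·104 = 3255
ΔV = 3255 − 263 = 2992; ΔQ = 558 − 550 = 8
Score = 5·2992 + (-1)·8 = 14952

14952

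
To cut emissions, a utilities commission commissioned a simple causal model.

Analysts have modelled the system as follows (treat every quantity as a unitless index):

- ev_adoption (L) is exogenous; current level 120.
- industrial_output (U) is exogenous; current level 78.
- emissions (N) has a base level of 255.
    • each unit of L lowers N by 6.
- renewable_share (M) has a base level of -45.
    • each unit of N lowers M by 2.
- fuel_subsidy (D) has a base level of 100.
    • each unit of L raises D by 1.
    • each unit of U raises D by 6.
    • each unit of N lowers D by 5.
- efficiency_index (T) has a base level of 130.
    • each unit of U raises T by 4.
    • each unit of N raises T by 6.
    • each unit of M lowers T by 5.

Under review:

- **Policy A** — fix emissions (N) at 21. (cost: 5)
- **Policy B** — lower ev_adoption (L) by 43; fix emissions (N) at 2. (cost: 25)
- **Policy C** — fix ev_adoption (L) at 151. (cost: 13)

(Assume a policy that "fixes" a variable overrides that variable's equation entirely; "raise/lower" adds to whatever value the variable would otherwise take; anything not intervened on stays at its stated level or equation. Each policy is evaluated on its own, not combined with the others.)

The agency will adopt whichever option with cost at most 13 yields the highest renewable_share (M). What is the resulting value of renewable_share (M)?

1257

Policy A (N := 21):
  L = 120
  N = 21
  M = -45 − 2·21 = -87
Policy C (L := 151):
  L = 151
  N = 255 − 6·151 = -651
  M = -45 − 2·(-651) = 1257
Comparing — Policy A: M=-87, Policy C: M=1257. Highest is 1257 (Policy C).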